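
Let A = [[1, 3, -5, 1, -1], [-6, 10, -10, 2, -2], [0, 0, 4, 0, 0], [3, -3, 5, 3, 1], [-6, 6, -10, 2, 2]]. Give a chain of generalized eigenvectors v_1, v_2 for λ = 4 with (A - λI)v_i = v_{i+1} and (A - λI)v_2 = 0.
We seek v_1 ∈ ker((A - 4I)^2) \ ker(A - 4I), then set v_{i+1} = (A - 4I) v_i.

One such chain is v_1 = [[0, 1, 0, -2, 0]]^T, v_2 = [[1, 2, 0, -1, 2]]^T. Check: (A - 4I) v_2 = [[0, 0, 0, 0, 0]]^T = 0.

v_1 = [[0, 1, 0, -2, 0]]^T, v_2 = [[1, 2, 0, -1, 2]]^T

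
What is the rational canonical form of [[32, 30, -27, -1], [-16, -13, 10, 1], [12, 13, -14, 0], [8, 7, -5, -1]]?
R = [[0, 0, 0, -36], [1, 0, 0, -39], [0, 1, 0, 12], [0, 0, 1, 4]]

The invariant factors of A (the non-unit diagonal entries of the Smith normal form of xI - A over ℚ[x]) are (x - 4)(x + 3)(x^2 - 3x - 3), each dividing the next. The characteristic polynomial is their product, (x - 4)(x + 3)(x^2 - 3x - 3).

The rational canonical form is the block-diagonal matrix of companion matrices C(f_i):
R = [[0, 0, 0, -36], [1, 0, 0, -39], [0, 1, 0, 12], [0, 0, 1, 4]].

Note the characteristic polynomial does not split into linear factors over ℚ, so A has no Jordan form over ℚ; the rational canonical form exists over any field.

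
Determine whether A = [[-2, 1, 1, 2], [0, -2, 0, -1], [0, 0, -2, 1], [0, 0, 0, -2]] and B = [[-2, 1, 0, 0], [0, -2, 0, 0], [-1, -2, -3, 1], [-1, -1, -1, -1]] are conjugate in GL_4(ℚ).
Yes.

Two matrices over a field are similar if and only if they have the same invariant factors.

Both A and B have characteristic polynomial (x + 2)^4 and minimal polynomial (x + 2)^2. Computing further, both have invariant factors (x + 2)^2, (x + 2)^2. Hence A and B are similar.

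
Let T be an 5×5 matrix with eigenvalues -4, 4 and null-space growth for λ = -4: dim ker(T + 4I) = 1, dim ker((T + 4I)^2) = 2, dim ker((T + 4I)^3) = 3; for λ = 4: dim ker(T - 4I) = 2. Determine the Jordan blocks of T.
λ = -4: successive nullity increments [1, 1, 1] count blocks of size ≥ k; block sizes are [3].
λ = 4: successive nullity increments [2] count blocks of size ≥ k; block sizes are [1, 1].

Jordan blocks: (-4, 3), (4, 1), (4, 1)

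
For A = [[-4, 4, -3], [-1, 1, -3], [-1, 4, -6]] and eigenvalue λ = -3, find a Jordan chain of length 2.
We seek v_1 ∈ ker((A + 3I)^2) \ ker(A + 3I), then set v_{i+1} = (A + 3I) v_i.

One such chain is v_1 = [[0, 1, 1]]^T, v_2 = [[1, 1, 1]]^T. Check: (A + 3I) v_2 = [[0, 0, 0]]^T = 0.

v_1 = [[0, 1, 1]]^T, v_2 = [[1, 1, 1]]^T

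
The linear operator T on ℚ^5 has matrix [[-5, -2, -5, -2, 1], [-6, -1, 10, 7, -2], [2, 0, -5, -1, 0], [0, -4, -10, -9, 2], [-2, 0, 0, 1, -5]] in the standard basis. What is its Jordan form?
J = [[-5, 1, 0, 0, 0], [0, -5, 0, 0, 0], [0, 0, -5, 1, 0], [0, 0, 0, -5, 0], [0, 0, 0, 0, -5]]

The characteristic polynomial is det(xI - A) = (x + 5)^5, so the eigenvalues are -5 (algebraic multiplicity 5).

For λ = -5: rank(A + 5I) = 2, rank((A + 5I)^2) = 0. The eigenspace has dimension 5 - 2 = 3, so there are 3 Jordan blocks; the rank sequence gives block sizes [2, 2, 1].

Assembling the blocks gives the Jordan form J above.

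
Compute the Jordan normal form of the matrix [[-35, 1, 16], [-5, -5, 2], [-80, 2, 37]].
J = [[-4, 1, 0], [0, -4, 0], [0, 0, 5]]

The characteristic polynomial is det(xI - A) = (x - 5)(x + 4)^2, so the eigenvalues are -4 (algebraic multiplicity 2), 5 (algebraic multiplicity 1).

For λ = -4: rank(A + 4I) = 2, rank((A + 4I)^2) = 1. The eigenspace has dimension 3 - 2 = 1, so there is 1 Jordan block; the rank sequence gives block sizes [2].

For λ = 5: algebraic multiplicity 1 gives one 1×1 block.

Assembling the blocks gives the Jordan form J above.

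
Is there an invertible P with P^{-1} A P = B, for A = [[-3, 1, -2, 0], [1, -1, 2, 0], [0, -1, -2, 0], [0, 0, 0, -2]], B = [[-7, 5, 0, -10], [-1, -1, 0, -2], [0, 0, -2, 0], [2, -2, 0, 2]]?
No.

Both have characteristic polynomial (x + 2)^4, but the minimal polynomial of A is (x + 2)^3 while the minimal polynomial of B is (x + 2)^2. The minimal polynomial is a similarity invariant, so A and B are not similar.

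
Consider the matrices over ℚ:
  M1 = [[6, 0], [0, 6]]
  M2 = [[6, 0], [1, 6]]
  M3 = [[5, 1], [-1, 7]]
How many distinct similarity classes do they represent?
Characteristic polynomials: χ_{M1} = (x - 6)^2, χ_{M2} = (x - 6)^2, χ_{M3} = (x - 6)^2.

{M1}: invariant factors x - 6, x - 6.

{M2, M3}: invariant factors (x - 6)^2.

Matrices are similar if and only if their invariant-factor lists agree; the partition into similarity classes is {M1}, {M2, M3}.

2 classes: {M1}, {M2, M3}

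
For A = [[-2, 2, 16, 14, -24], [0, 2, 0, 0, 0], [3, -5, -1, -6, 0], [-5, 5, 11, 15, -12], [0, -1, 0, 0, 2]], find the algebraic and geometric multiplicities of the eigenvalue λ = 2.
algebraic multiplicity 3, geometric multiplicity 2

The characteristic polynomial is (x - 5)^2(x - 2)^3, so the factor x - 2 appears with exponent 3: the algebraic multiplicity is 3.

rank(A - 2I) = 3, so the eigenspace has dimension 5 - 3 = 2: the geometric multiplicity is 2.

Since 2 < 3, A is not diagonalizable.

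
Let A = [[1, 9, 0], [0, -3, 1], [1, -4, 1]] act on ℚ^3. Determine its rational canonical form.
R = [[0, 0, 10], [1, 0, 1], [0, 1, -1]]

The invariant factors of A (the non-unit diagonal entries of the Smith normal form of xI - A over ℚ[x]) are (x - 2)(x^2 + 3x + 5), each dividing the next. The characteristic polynomial is their product, (x - 2)(x^2 + 3x + 5).

The rational canonical form is the block-diagonal matrix of companion matrices C(f_i):
R = [[0, 0, 10], [1, 0, 1], [0, 1, -1]].

Note the characteristic polynomial does not split into linear factors over ℚ, so A has no Jordan form over ℚ; the rational canonical form exists over any field.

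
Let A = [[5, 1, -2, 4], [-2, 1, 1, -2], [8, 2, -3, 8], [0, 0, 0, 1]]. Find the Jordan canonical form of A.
J = [[1, 1, 0, 0], [0, 1, 1, 0], [0, 0, 1, 0], [0, 0, 0, 1]]

The characteristic polynomial is det(xI - A) = (x - 1)^4, so the eigenvalues are 1 (algebraic multiplicity 4).

For λ = 1: rank(A - I) = 2, rank((A - I)^2) = 1, rank((A - I)^3) = 0. The eigenspace has dimension 4 - 2 = 2, so there are 2 Jordan blocks; the rank sequence gives block sizes [3, 1].

Assembling the blocks gives the Jordan form J above.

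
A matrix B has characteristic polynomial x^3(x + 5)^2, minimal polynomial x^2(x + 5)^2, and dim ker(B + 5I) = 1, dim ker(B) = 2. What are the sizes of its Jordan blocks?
Jordan blocks: (-5, 2), (0, 2), (0, 1)

λ = -5: algebraic multiplicity 2 (exponent in χ_B), largest block size 2 (exponent in m_B), 1 block (geometric multiplicity). This forces block sizes [2].
λ = 0: algebraic multiplicity 3 (exponent in χ_B), largest block size 2 (exponent in m_B), 2 blocks (geometric multiplicity). These force block sizes [2, 1].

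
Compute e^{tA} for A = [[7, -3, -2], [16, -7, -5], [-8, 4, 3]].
A has Jordan form J = [[1, 1, 0], [0, 1, 1], [0, 0, 1]] with A = PJP^{-1}, so e^{tA} = P e^{tJ} P^{-1}.

For a Jordan block J_k(λ), e^{tJ_k(λ)} = e^{λt} · (I + tN + t^2 N^2/2! + ... + t^{k-1} N^{k-1}/(k-1)!) where N is the nilpotent superdiagonal part.

Assembling the blocks and conjugating back gives the entries of e^{tA} as shown above.

e^{tA} = [[(2*t^2 + 6*t + 1)*e^{t}, t*(-t - 3)*e^{t}, t*(-t - 4)*e^{t}/2], [4*t*(t + 4)*e^{t}, (-2*t^2 - 8*t + 1)*e^{t}, t*(-t - 5)*e^{t}], [-8*t*e^{t}, 4*t*e^{t}, (2*t + 1)*e^{t}]]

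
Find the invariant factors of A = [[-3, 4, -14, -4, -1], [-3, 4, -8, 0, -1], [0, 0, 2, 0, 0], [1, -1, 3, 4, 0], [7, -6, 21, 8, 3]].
(x - 2)^2, (x - 2)^3

The Jordan structure of A has elementary divisors (x - 2)^3, (x - 2)^2. Arranging the block sizes at each eigenvalue in decreasing order and taking row products gives the invariant factors.

Invariant factors (smallest first, each dividing the next): (x - 2)^2, (x - 2)^3.

Check: the last factor (x - 2)^3 is the minimal polynomial, and the product (x - 2)^5 is the characteristic polynomial.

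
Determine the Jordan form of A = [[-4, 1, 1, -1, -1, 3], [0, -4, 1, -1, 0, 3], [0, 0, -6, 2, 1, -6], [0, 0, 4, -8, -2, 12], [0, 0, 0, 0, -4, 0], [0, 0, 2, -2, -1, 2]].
The characteristic polynomial is det(xI - A) = (x + 4)^6, so the eigenvalues are -4 (algebraic multiplicity 6).

For λ = -4: rank(A + 4I) = 3, rank((A + 4I)^2) = 1, rank((A + 4I)^3) = 0. The eigenspace has dimension 6 - 3 = 3, so there are 3 Jordan blocks; the rank sequence gives block sizes [3, 2, 1].

Assembling the blocks gives the Jordan form J above.

J = [[-4, 1, 0, 0, 0, 0], [0, -4, 1, 0, 0, 0], [0, 0, -4, 0, 0, 0], [0, 0, 0, -4, 1, 0], [0, 0, 0, 0, -4, 0], [0, 0, 0, 0, 0, -4]]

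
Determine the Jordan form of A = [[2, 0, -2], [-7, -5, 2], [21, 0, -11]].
The characteristic polynomial is det(xI - A) = (x + 4)(x + 5)^2, so the eigenvalues are -5 (algebraic multiplicity 2), -4 (algebraic multiplicity 1).

For λ = -5: rank(A + 5I) = 1. The eigenspace has dimension 3 - 1 = 2, so there are 2 Jordan blocks; the rank sequence gives block sizes [1, 1].

For λ = -4: algebraic multiplicity 1 gives one 1×1 block.

Assembling the blocks gives the Jordan form J above.

J = [[-5, 0, 0], [0, -5, 0], [0, 0, -4]]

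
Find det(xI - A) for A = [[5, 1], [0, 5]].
χ_A(x) = (x - 5)^2

xI - A = [[x - 5, -1], [0, x - 5]].

Expanding det(xI - A) along the first row:
det(xI - A) = + (x - 5)·det([[x - 5]]) - (-1)·det([[0]]).

Evaluating gives χ_A(x) = x^2 - 10x + 25 = (x - 5)^2.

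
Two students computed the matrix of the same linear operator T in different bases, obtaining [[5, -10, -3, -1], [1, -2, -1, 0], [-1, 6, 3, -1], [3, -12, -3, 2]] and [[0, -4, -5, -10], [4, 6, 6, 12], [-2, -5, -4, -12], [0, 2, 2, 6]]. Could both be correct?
Yes.

Two matrices over a field are similar if and only if they have the same invariant factors.

Both A and B have characteristic polynomial (x - 2)^4 and minimal polynomial (x - 2)^3. Computing further, both have invariant factors x - 2, (x - 2)^3. Hence A and B are similar.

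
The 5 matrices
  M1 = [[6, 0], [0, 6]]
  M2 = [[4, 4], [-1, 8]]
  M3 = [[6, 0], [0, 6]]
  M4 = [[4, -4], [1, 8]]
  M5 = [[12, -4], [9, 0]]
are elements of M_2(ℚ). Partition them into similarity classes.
2 classes: {M1, M3}, {M2, M4, M5}

Characteristic polynomials: χ_{M1} = (x - 6)^2, χ_{M2} = (x - 6)^2, χ_{M3} = (x - 6)^2, χ_{M4} = (x - 6)^2, χ_{M5} = (x - 6)^2.

{M1, M3}: invariant factors x - 6, x - 6.

{M2, M4, M5}: invariant factors (x - 6)^2.

Matrices are similar if and only if their invariant-factor lists agree; the partition into similarity classes is {M1, M3}, {M2, M4, M5}.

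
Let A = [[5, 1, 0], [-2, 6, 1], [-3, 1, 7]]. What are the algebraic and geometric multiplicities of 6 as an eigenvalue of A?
The characteristic polynomial is (x - 6)^3, so the factor x - 6 appears with exponent 3: the algebraic multiplicity is 3.

rank(A - 6I) = 2, so the eigenspace has dimension 3 - 2 = 1: the geometric multiplicity is 1.

Since 1 < 3, A is not diagonalizable.

algebraic multiplicity 3, geometric multiplicity 1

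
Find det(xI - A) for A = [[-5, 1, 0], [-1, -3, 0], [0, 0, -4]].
χ_A(x) = (x + 4)^3

xI - A = [[x + 5, -1, 0], [1, x + 3, 0], [0, 0, x + 4]].

Expanding det(xI - A) along the first row:
det(xI - A) = + (x + 5)·det([[x + 3, 0], [0, x + 4]]) - (-1)·det([[1, 0], [0, x + 4]]) + (0)·det([[1, x + 3], [0, 0]]).

Evaluating gives χ_A(x) = x^3 + 12x^2 + 48x + 64 = (x + 4)^3.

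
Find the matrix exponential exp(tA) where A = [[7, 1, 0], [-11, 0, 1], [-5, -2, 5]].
e^{tA} = [[(-t^2 + 3*t + 1)*e^{4*t}, t*(2 - t)*e^{4*t}/2, t^2*e^{4*t}/2], [t*(3*t - 11)*e^{4*t}, (3*t^2 - 8*t + 2)*e^{4*t}/2, t*(2 - 3*t)*e^{4*t}/2], [t*(t - 5)*e^{4*t}, t*(t - 4)*e^{4*t}/2, (-t^2/2 + t + 1)*e^{4*t}]]

A has Jordan form J = [[4, 1, 0], [0, 4, 1], [0, 0, 4]] with A = PJP^{-1}, so e^{tA} = P e^{tJ} P^{-1}.

For a Jordan block J_k(λ), e^{tJ_k(λ)} = e^{λt} · (I + tN + t^2 N^2/2! + ... + t^{k-1} N^{k-1}/(k-1)!) where N is the nilpotent superdiagonal part.

Assembling the blocks and conjugating back gives the entries of e^{tA} as shown above.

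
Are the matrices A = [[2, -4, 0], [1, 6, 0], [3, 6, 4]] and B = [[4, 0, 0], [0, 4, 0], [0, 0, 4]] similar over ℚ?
Both have characteristic polynomial (x - 4)^3, but the minimal polynomial of A is (x - 4)^2 while the minimal polynomial of B is x - 4. The minimal polynomial is a similarity invariant, so A and B are not similar.

No.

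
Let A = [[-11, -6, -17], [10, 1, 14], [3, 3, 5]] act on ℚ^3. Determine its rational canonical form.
R = [[0, 0, -4], [1, 0, -8], [0, 1, -5]]

The invariant factors of A (the non-unit diagonal entries of the Smith normal form of xI - A over ℚ[x]) are (x + 1)(x + 2)^2, each dividing the next. The characteristic polynomial is their product, (x + 1)(x + 2)^2.

The rational canonical form is the block-diagonal matrix of companion matrices C(f_i):
R = [[0, 0, -4], [1, 0, -8], [0, 1, -5]].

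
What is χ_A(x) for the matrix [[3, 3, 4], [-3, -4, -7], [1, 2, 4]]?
χ_A(x) = (x - 1)^3

xI - A = [[x - 3, -3, -4], [3, x + 4, 7], [-1, -2, x - 4]].

Expanding det(xI - A) along the first row:
det(xI - A) = + (x - 3)·det([[x + 4, 7], [-2, x - 4]]) - (-3)·det([[3, 7], [-1, x - 4]]) + (-4)·det([[3, x + 4], [-1, -2]]).

Evaluating gives χ_A(x) = x^3 - 3x^2 + 3x - 1 = (x - 1)^3.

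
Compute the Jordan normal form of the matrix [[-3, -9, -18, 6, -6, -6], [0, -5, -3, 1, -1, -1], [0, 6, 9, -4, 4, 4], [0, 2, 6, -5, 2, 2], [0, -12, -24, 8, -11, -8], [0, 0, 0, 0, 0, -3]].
The characteristic polynomial is det(xI - A) = (x + 3)^6, so the eigenvalues are -3 (algebraic multiplicity 6).

For λ = -3: rank(A + 3I) = 2, rank((A + 3I)^2) = 1, rank((A + 3I)^3) = 0. The eigenspace has dimension 6 - 2 = 4, so there are 4 Jordan blocks; the rank sequence gives block sizes [3, 1, 1, 1].

Assembling the blocks gives the Jordan form J above.

J = [[-3, 1, 0, 0, 0, 0], [0, -3, 1, 0, 0, 0], [0, 0, -3, 0, 0, 0], [0, 0, 0, -3, 0, 0], [0, 0, 0, 0, -3, 0], [0, 0, 0, 0, 0, -3]]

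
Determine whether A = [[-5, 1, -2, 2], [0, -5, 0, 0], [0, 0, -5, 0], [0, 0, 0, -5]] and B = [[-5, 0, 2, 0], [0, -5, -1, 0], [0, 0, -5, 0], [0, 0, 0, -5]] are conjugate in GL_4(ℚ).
Yes.

Two matrices over a field are similar if and only if they have the same invariant factors.

Both A and B have characteristic polynomial (x + 5)^4 and minimal polynomial (x + 5)^2. Computing further, both have invariant factors x + 5, x + 5, (x + 5)^2. Hence A and B are similar.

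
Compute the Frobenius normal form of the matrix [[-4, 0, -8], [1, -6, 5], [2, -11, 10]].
R = [[0, 0, 12], [1, 0, 5], [0, 1, 0]]

The invariant factors of A (the non-unit diagonal entries of the Smith normal form of xI - A over ℚ[x]) are (x - 3)(x^2 + 3x + 4), each dividing the next. The characteristic polynomial is their product, (x - 3)(x^2 + 3x + 4).

The rational canonical form is the block-diagonal matrix of companion matrices C(f_i):
R = [[0, 0, 12], [1, 0, 5], [0, 1, 0]].

Note the characteristic polynomial does not split into linear factors over ℚ, so A has no Jordan form over ℚ; the rational canonical form exists over any field.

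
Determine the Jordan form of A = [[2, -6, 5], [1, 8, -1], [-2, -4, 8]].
The characteristic polynomial is det(xI - A) = (x - 6)^3, so the eigenvalues are 6 (algebraic multiplicity 3).

For λ = 6: rank(A - 6I) = 2, rank((A - 6I)^2) = 1, rank((A - 6I)^3) = 0. The eigenspace has dimension 3 - 2 = 1, so there is 1 Jordan block; the rank sequence gives block sizes [3].

Assembling the blocks gives the Jordan form J above.

J = [[6, 1, 0], [0, 6, 1], [0, 0, 6]]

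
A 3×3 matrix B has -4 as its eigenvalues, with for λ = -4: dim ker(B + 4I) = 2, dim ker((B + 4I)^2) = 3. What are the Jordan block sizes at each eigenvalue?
λ = -4: successive nullity increments [2, 1] count blocks of size ≥ k; block sizes are [2, 1].

Jordan blocks: (-4, 2), (-4, 1)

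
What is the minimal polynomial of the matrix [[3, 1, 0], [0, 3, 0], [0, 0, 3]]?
m_A(x) = (x - 3)^2

The characteristic polynomial factors as (x - 3)^3. The minimal polynomial is ∏(x - λ)^{k_λ} where k_λ is the size of the largest Jordan block at λ.

For λ = 3: rank(A - 3I) = 1, and the largest Jordan block has size 2 (the smallest k with rank((A - 3I)^k) = rank((A - 3I)^(k+1))).

So m_A(x) = (x - 3)^2.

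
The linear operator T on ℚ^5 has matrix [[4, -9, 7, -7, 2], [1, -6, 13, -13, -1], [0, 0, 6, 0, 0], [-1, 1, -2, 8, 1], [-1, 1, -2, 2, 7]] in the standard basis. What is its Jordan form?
J = [[-5, 0, 0, 0, 0], [0, 6, 1, 0, 0], [0, 0, 6, 0, 0], [0, 0, 0, 6, 0], [0, 0, 0, 0, 6]]

The characteristic polynomial is det(xI - A) = (x - 6)^4(x + 5), so the eigenvalues are -5 (algebraic multiplicity 1), 6 (algebraic multiplicity 4).

For λ = -5: algebraic multiplicity 1 gives one 1×1 block.

For λ = 6: rank(A - 6I) = 2, rank((A - 6I)^2) = 1. The eigenspace has dimension 5 - 2 = 3, so there are 3 Jordan blocks; the rank sequence gives block sizes [2, 1, 1].

Assembling the blocks gives the Jordan form J above.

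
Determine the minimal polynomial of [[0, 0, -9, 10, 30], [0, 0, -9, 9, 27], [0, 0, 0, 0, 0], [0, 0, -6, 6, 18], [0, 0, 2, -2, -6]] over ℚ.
The characteristic polynomial factors as x^5. The minimal polynomial is ∏(x - λ)^{k_λ} where k_λ is the size of the largest Jordan block at λ.

For λ = 0: rank(A) = 2, and the largest Jordan block has size 2 (the smallest k with rank(A^k) = rank(A^(k+1))).

So m_A(x) = x^2.

m_A(x) = x^2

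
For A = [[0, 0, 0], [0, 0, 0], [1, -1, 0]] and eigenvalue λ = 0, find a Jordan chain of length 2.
We seek v_1 ∈ ker(A^2) \ ker(A), then set v_{i+1} = A v_i.

One such chain is v_1 = [[2, 1, 0]]^T, v_2 = [[0, 0, 1]]^T. Check: A v_2 = [[0, 0, 0]]^T = 0.

v_1 = [[2, 1, 0]]^T, v_2 = [[0, 0, 1]]^T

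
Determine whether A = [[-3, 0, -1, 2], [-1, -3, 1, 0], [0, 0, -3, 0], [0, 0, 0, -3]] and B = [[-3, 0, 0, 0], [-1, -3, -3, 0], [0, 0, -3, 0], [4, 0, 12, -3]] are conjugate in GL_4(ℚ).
No.

Both have characteristic polynomial (x + 3)^4, but the minimal polynomial of A is (x + 3)^3 while the minimal polynomial of B is (x + 3)^2. The minimal polynomial is a similarity invariant, so A and B are not similar.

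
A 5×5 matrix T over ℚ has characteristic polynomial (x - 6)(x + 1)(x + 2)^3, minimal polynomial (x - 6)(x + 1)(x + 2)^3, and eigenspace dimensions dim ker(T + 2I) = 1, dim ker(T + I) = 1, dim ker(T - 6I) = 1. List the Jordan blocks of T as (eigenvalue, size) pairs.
Jordan blocks: (-2, 3), (-1, 1), (6, 1)

λ = -2: algebraic multiplicity 3 (exponent in χ_T), largest block size 3 (exponent in m_T), 1 block (geometric multiplicity). This forces block sizes [3].
λ = -1: algebraic multiplicity 1 (exponent in χ_T), largest block size 1 (exponent in m_T), 1 block (geometric multiplicity). This forces block sizes [1].
λ = 6: algebraic multiplicity 1 (exponent in χ_T), largest block size 1 (exponent in m_T), 1 block (geometric multiplicity). This forces block sizes [1].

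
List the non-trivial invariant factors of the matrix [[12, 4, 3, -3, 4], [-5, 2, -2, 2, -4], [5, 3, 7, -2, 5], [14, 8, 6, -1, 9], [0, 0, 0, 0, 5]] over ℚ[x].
The Jordan structure of A has elementary divisors (x - 5)^3, (x - 5)^2. Arranging the block sizes at each eigenvalue in decreasing order and taking row products gives the invariant factors.

Invariant factors (smallest first, each dividing the next): (x - 5)^2, (x - 5)^3.

Check: the last factor (x - 5)^3 is the minimal polynomial, and the product (x - 5)^5 is the characteristic polynomial.

(x - 5)^2, (x - 5)^3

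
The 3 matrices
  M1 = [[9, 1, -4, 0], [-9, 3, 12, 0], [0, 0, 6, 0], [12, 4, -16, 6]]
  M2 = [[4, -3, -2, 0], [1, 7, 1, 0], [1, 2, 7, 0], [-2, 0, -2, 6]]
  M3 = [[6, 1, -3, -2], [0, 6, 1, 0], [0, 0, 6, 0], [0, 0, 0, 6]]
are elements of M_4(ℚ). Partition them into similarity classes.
2 classes: {M1}, {M2, M3}

Characteristic polynomials: χ_{M1} = (x - 6)^4, χ_{M2} = (x - 6)^4, χ_{M3} = (x - 6)^4.

{M1}: invariant factors x - 6, x - 6, (x - 6)^2.

{M2, M3}: invariant factors x - 6, (x - 6)^3.

Matrices are similar if and only if their invariant-factor lists agree; the partition into similarity classes is {M1}, {M2, M3}.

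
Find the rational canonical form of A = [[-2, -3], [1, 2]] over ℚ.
The invariant factors of A (the non-unit diagonal entries of the Smith normal form of xI - A over ℚ[x]) are (x - 1)(x + 1), each dividing the next. The characteristic polynomial is their product, (x - 1)(x + 1).

The rational canonical form is the block-diagonal matrix of companion matrices C(f_i):
R = [[0, 1], [1, 0]].

R = [[0, 1], [1, 0]]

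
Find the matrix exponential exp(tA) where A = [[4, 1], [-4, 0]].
A has Jordan form J = [[2, 1], [0, 2]] with A = PJP^{-1}, so e^{tA} = P e^{tJ} P^{-1}.

For a Jordan block J_k(λ), e^{tJ_k(λ)} = e^{λt} · (I + tN + t^2 N^2/2! + ... + t^{k-1} N^{k-1}/(k-1)!) where N is the nilpotent superdiagonal part.

Assembling the blocks and conjugating back gives the entries of e^{tA} as shown above.

e^{tA} = [[(2*t + 1)*e^{2*t}, t*e^{2*t}], [-4*t*e^{2*t}, (1 - 2*t)*e^{2*t}]]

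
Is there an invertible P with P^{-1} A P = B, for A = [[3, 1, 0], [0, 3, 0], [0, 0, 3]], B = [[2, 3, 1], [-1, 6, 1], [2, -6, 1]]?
Yes.

Two matrices over a field are similar if and only if they have the same invariant factors.

Both A and B have characteristic polynomial (x - 3)^3 and minimal polynomial (x - 3)^2. Computing further, both have invariant factors x - 3, (x - 3)^2. Hence A and B are similar.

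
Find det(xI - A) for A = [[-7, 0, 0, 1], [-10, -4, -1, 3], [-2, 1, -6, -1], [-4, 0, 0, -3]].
χ_A(x) = (x + 5)^4

xI - A = [[x + 7, 0, 0, -1], [10, x + 4, 1, -3], [2, -1, x + 6, 1], [4, 0, 0, x + 3]].

Expanding det(xI - A) along the first row:
det(xI - A) = + (x + 7)·det([[x + 4, 1, -3], [-1, x + 6, 1], [0, 0, x + 3]]) - (0)·det([[10, 1, -3], [2, x + 6, 1], [4, 0, x + 3]]) + (0)·det([[10, x + 4, -3], [2, -1, 1], [4, 0, x + 3]]) - (-1)·det([[10, x + 4, 1], [2, -1, x + 6], [4, 0, 0]]).

Evaluating gives χ_A(x) = x^4 + 20x^3 + 150x^2 + 500x + 625 = (x + 5)^4.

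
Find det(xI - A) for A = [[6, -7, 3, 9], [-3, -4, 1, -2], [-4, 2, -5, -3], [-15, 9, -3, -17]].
xI - A = [[x - 6, 7, -3, -9], [3, x + 4, -1, 2], [4, -2, x + 5, 3], [15, -9, 3, x + 17]].

Expanding det(xI - A) along the first row:
det(xI - A) = + (x - 6)·det([[x + 4, -1, 2], [-2, x + 5, 3], [-9, 3, x + 17]]) - (7)·det([[3, -1, 2], [4, x + 5, 3], [15, 3, x + 17]]) + (-3)·det([[3, x + 4, 2], [4, -2, 3], [15, -9, x + 17]]) - (-9)·det([[3, x + 4, -1], [4, -2, x + 5], [15, -9, 3]]).

Evaluating gives χ_A(x) = x^4 + 20x^3 + 150x^2 + 500x + 625 = (x + 5)^4.

χ_A(x) = (x + 5)^4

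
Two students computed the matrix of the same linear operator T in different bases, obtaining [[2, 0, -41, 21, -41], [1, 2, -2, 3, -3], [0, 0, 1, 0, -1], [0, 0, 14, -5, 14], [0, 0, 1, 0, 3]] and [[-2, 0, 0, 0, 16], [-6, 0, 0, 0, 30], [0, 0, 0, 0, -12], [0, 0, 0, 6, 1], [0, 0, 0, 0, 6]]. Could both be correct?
No.

trace(A) = 3 but trace(B) = 10. The trace is a similarity invariant, so A and B are not similar.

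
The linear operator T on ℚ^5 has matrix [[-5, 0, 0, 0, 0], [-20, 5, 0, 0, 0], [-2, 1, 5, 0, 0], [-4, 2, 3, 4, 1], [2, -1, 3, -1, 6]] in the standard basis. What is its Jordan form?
The characteristic polynomial is det(xI - A) = (x - 5)^4(x + 5), so the eigenvalues are -5 (algebraic multiplicity 1), 5 (algebraic multiplicity 4).

For λ = -5: algebraic multiplicity 1 gives one 1×1 block.

For λ = 5: rank(A - 5I) = 3, rank((A - 5I)^2) = 1. The eigenspace has dimension 5 - 3 = 2, so there are 2 Jordan blocks; the rank sequence gives block sizes [2, 2].

Assembling the blocks gives the Jordan form J above.

J = [[-5, 0, 0, 0, 0], [0, 5, 1, 0, 0], [0, 0, 5, 0, 0], [0, 0, 0, 5, 1], [0, 0, 0, 0, 5]]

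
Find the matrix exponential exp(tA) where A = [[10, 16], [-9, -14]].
A has Jordan form J = [[-2, 1], [0, -2]] with A = PJP^{-1}, so e^{tA} = P e^{tJ} P^{-1}.

For a Jordan block J_k(λ), e^{tJ_k(λ)} = e^{λt} · (I + tN + t^2 N^2/2! + ... + t^{k-1} N^{k-1}/(k-1)!) where N is the nilpotent superdiagonal part.

Assembling the blocks and conjugating back gives the entries of e^{tA} as shown above.

e^{tA} = [[(12*t + 1)*e^{-2*t}, 16*t*e^{-2*t}], [-9*t*e^{-2*t}, (1 - 12*t)*e^{-2*t}]]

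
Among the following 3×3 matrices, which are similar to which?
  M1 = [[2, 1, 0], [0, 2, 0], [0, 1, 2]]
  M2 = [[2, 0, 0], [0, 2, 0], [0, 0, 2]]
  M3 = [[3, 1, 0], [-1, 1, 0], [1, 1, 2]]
Characteristic polynomials: χ_{M1} = (x - 2)^3, χ_{M2} = (x - 2)^3, χ_{M3} = (x - 2)^3.

{M1, M3}: invariant factors x - 2, (x - 2)^2.

{M2}: invariant factors x - 2, x - 2, x - 2.

Matrices are similar if and only if their invariant-factor lists agree; the partition into similarity classes is {M1, M3}, {M2}.

2 classes: {M1, M3}, {M2}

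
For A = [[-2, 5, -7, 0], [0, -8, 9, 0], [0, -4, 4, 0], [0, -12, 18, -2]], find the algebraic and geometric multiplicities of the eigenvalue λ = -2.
The characteristic polynomial is (x + 2)^4, so the factor x + 2 appears with exponent 4: the algebraic multiplicity is 4.

rank(A + 2I) = 2, so the eigenspace has dimension 4 - 2 = 2: the geometric multiplicity is 2.

Since 2 < 4, A is not diagonalizable.

algebraic multiplicity 4, geometric multiplicity 2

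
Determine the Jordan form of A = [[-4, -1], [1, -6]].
The characteristic polynomial is det(xI - A) = (x + 5)^2, so the eigenvalues are -5 (algebraic multiplicity 2).

For λ = -5: rank(A + 5I) = 1, rank((A + 5I)^2) = 0. The eigenspace has dimension 2 - 1 = 1, so there is 1 Jordan block; the rank sequence gives block sizes [2].

Assembling the blocks gives the Jordan form J above.

J = [[-5, 1], [0, -5]]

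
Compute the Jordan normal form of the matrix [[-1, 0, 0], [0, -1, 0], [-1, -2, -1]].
J = [[-1, 1, 0], [0, -1, 0], [0, 0, -1]]

The characteristic polynomial is det(xI - A) = (x + 1)^3, so the eigenvalues are -1 (algebraic multiplicity 3).

For λ = -1: rank(A + I) = 1, rank((A + I)^2) = 0. The eigenspace has dimension 3 - 1 = 2, so there are 2 Jordan blocks; the rank sequence gives block sizes [2, 1].

Assembling the blocks gives the Jordan form J above.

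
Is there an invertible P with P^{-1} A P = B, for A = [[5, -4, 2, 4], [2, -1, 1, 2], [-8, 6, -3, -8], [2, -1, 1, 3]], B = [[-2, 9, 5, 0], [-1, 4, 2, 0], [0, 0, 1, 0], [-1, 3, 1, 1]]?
Yes.

Two matrices over a field are similar if and only if they have the same invariant factors.

Both A and B have characteristic polynomial (x - 1)^4 and minimal polynomial (x - 1)^3. Computing further, both have invariant factors x - 1, (x - 1)^3. Hence A and B are similar.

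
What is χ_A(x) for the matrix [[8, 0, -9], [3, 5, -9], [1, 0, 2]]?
xI - A = [[x - 8, 0, 9], [-3, x - 5, 9], [-1, 0, x - 2]].

Expanding det(xI - A) along the first row:
det(xI - A) = + (x - 8)·det([[x - 5, 9], [0, x - 2]]) - (0)·det([[-3, 9], [-1, x - 2]]) + (9)·det([[-3, x - 5], [-1, 0]]).

Evaluating gives χ_A(x) = x^3 - 15x^2 + 75x - 125 = (x - 5)^3.

χ_A(x) = (x - 5)^3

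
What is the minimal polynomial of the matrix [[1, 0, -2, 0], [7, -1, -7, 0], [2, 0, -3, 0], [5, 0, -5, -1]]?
The characteristic polynomial factors as (x + 1)^4. The minimal polynomial is ∏(x - λ)^{k_λ} where k_λ is the size of the largest Jordan block at λ.

For λ = -1: rank(A + I) = 1, and the largest Jordan block has size 2 (the smallest k with rank((A + I)^k) = rank((A + I)^(k+1))).

So m_A(x) = (x + 1)^2.

m_A(x) = (x + 1)^2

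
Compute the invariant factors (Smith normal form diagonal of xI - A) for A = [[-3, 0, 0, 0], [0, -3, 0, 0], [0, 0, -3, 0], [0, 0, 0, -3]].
x + 3, x + 3, x + 3, x + 3

The Jordan structure of A has elementary divisors (x + 3), (x + 3), (x + 3), (x + 3). Arranging the block sizes at each eigenvalue in decreasing order and taking row products gives the invariant factors.

Invariant factors (smallest first, each dividing the next): x + 3, x + 3, x + 3, x + 3.

Check: the last factor x + 3 is the minimal polynomial, and the product (x + 3)^4 is the characteristic polynomial.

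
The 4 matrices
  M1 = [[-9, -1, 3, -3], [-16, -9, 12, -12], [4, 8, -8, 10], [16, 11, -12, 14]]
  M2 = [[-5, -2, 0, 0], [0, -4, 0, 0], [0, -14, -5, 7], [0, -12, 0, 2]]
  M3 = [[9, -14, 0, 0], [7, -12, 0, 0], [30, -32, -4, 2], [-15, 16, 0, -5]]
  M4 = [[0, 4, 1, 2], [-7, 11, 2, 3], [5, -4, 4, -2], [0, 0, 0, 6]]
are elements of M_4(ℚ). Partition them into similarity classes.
Characteristic polynomials: χ_{M1} = (x - 2)(x + 4)(x + 5)^2, χ_{M2} = (x - 2)(x + 4)(x + 5)^2, χ_{M3} = (x - 2)(x + 4)(x + 5)^2, χ_{M4} = (x - 6)(x - 5)^3.

{M1, M2}: invariant factors x + 5, (x - 2)(x + 4)(x + 5).

{M3}: invariant factors (x - 2)(x + 4)(x + 5)^2.

{M4}: invariant factors (x - 6)(x - 5)^3.

Matrices are similar if and only if their invariant-factor lists agree; the partition into similarity classes is {M1, M2}, {M3}, {M4}.

3 classes: {M1, M2}, {M3}, {M4}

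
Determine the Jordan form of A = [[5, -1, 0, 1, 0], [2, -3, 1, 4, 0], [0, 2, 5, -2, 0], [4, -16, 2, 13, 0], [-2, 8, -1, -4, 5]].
J = [[5, 1, 0, 0, 0], [0, 5, 1, 0, 0], [0, 0, 5, 0, 0], [0, 0, 0, 5, 0], [0, 0, 0, 0, 5]]

The characteristic polynomial is det(xI - A) = (x - 5)^5, so the eigenvalues are 5 (algebraic multiplicity 5).

For λ = 5: rank(A - 5I) = 2, rank((A - 5I)^2) = 1, rank((A - 5I)^3) = 0. The eigenspace has dimension 5 - 2 = 3, so there are 3 Jordan blocks; the rank sequence gives block sizes [3, 1, 1].

Assembling the blocks gives the Jordan form J above.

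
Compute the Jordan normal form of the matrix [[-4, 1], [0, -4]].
The characteristic polynomial is det(xI - A) = (x + 4)^2, so the eigenvalues are -4 (algebraic multiplicity 2).

For λ = -4: rank(A + 4I) = 1, rank((A + 4I)^2) = 0. The eigenspace has dimension 2 - 1 = 1, so there is 1 Jordan block; the rank sequence gives block sizes [2].

Assembling the blocks gives the Jordan form J above.

J = [[-4, 1], [0, -4]]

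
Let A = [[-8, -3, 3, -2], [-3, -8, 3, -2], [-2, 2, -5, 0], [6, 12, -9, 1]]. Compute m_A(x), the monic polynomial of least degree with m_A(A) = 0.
The characteristic polynomial factors as (x + 5)^4. The minimal polynomial is ∏(x - λ)^{k_λ} where k_λ is the size of the largest Jordan block at λ.

For λ = -5: rank(A + 5I) = 2, and the largest Jordan block has size 2 (the smallest k with rank((A + 5I)^k) = rank((A + 5I)^(k+1))).

So m_A(x) = (x + 5)^2.

m_A(x) = (x + 5)^2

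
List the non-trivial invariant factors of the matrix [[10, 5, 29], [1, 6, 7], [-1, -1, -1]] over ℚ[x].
The Jordan structure of A has elementary divisors (x - 5)^3. Arranging the block sizes at each eigenvalue in decreasing order and taking row products gives the invariant factors.

Invariant factors (smallest first, each dividing the next): (x - 5)^3.

Check: the last factor (x - 5)^3 is the minimal polynomial, and the product (x - 5)^3 is the characteristic polynomial.

(x - 5)^3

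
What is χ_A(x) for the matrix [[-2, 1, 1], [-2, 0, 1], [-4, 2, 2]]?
xI - A = [[x + 2, -1, -1], [2, x, -1], [4, -2, x - 2]].

Expanding det(xI - A) along the first row:
det(xI - A) = + (x + 2)·det([[x, -1], [-2, x - 2]]) - (-1)·det([[2, -1], [4, x - 2]]) + (-1)·det([[2, x], [4, -2]]).

Evaluating gives χ_A(x) = x^3.

χ_A(x) = x^3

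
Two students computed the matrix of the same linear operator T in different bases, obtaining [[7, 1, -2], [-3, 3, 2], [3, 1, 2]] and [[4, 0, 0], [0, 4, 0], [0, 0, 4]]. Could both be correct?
No.

Both have characteristic polynomial (x - 4)^3, but the minimal polynomial of A is (x - 4)^2 while the minimal polynomial of B is x - 4. The minimal polynomial is a similarity invariant, so A and B are not similar.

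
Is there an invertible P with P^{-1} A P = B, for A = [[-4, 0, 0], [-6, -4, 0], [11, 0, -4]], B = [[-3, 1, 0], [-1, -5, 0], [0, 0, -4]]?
Yes.

Two matrices over a field are similar if and only if they have the same invariant factors.

Both A and B have characteristic polynomial (x + 4)^3 and minimal polynomial (x + 4)^2. Computing further, both have invariant factors x + 4, (x + 4)^2. Hence A and B are similar.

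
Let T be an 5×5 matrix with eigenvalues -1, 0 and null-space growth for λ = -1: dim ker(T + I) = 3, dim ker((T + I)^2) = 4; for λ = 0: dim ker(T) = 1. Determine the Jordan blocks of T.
Jordan blocks: (-1, 2), (-1, 1), (-1, 1), (0, 1)

λ = -1: successive nullity increments [3, 1] count blocks of size ≥ k; block sizes are [2, 1, 1].
λ = 0: successive nullity increments [1] count blocks of size ≥ k; block sizes are [1].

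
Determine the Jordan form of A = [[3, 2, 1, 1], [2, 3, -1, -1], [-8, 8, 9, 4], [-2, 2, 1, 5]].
The characteristic polynomial is det(xI - A) = (x - 5)^4, so the eigenvalues are 5 (algebraic multiplicity 4).

For λ = 5: rank(A - 5I) = 2, rank((A - 5I)^2) = 1, rank((A - 5I)^3) = 0. The eigenspace has dimension 4 - 2 = 2, so there are 2 Jordan blocks; the rank sequence gives block sizes [3, 1].

Assembling the blocks gives the Jordan form J above.

J = [[5, 1, 0, 0], [0, 5, 1, 0], [0, 0, 5, 0], [0, 0, 0, 5]]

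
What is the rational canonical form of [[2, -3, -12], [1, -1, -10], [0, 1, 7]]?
R = [[0, 0, 15], [1, 0, -18], [0, 1, 8]]

The invariant factors of A (the non-unit diagonal entries of the Smith normal form of xI - A over ℚ[x]) are (x - 5)(x^2 - 3x + 3), each dividing the next. The characteristic polynomial is their product, (x - 5)(x^2 - 3x + 3).

The rational canonical form is the block-diagonal matrix of companion matrices C(f_i):
R = [[0, 0, 15], [1, 0, -18], [0, 1, 8]].

Note the characteristic polynomial does not split into linear factors over ℚ, so A has no Jordan form over ℚ; the rational canonical form exists over any field.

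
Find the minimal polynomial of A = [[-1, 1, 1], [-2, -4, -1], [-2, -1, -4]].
m_A(x) = (x + 3)^2

The characteristic polynomial factors as (x + 3)^3. The minimal polynomial is ∏(x - λ)^{k_λ} where k_λ is the size of the largest Jordan block at λ.

For λ = -3: rank(A + 3I) = 1, and the largest Jordan block has size 2 (the smallest k with rank((A + 3I)^k) = rank((A + 3I)^(k+1))).

So m_A(x) = (x + 3)^2.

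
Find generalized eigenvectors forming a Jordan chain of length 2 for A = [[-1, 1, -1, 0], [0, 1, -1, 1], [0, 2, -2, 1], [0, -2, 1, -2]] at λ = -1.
v_1 = [[-1, -1, 0, 2]]^T, v_2 = [[-1, 0, 0, 0]]^T

We seek v_1 ∈ ker((A + I)^2) \ ker(A + I), then set v_{i+1} = (A + I) v_i.

One such chain is v_1 = [[-1, -1, 0, 2]]^T, v_2 = [[-1, 0, 0, 0]]^T. Check: (A + I) v_2 = [[0, 0, 0, 0]]^T = 0.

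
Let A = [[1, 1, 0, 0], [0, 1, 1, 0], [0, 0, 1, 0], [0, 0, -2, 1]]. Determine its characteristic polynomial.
xI - A = [[x - 1, -1, 0, 0], [0, x - 1, -1, 0], [0, 0, x - 1, 0], [0, 0, 2, x - 1]].

Expanding det(xI - A) along the first row:
det(xI - A) = + (x - 1)·det([[x - 1, -1, 0], [0, x - 1, 0], [0, 2, x - 1]]) - (-1)·det([[0, -1, 0], [0, x - 1, 0], [0, 2, x - 1]]) + (0)·det([[0, x - 1, 0], [0, 0, 0], [0, 0, x - 1]]) - (0)·det([[0, x - 1, -1], [0, 0, x - 1], [0, 0, 2]]).

Evaluating gives χ_A(x) = x^4 - 4x^3 + 6x^2 - 4x + 1 = (x - 1)^4.

χ_A(x) = (x - 1)^4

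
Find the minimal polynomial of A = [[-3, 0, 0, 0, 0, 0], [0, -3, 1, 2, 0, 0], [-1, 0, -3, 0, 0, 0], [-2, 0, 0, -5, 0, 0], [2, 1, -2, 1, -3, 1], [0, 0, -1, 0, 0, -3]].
m_A(x) = (x + 3)^3(x + 5)

The characteristic polynomial factors as (x + 3)^5(x + 5). The minimal polynomial is ∏(x - λ)^{k_λ} where k_λ is the size of the largest Jordan block at λ.

For λ = -5: rank(A + 5I) = 5, and the largest Jordan block has size 1 (the smallest k with rank((A + 5I)^k) = rank((A + 5I)^(k+1))).
For λ = -3: rank(A + 3I) = 4, and the largest Jordan block has size 3 (the smallest k with rank((A + 3I)^k) = rank((A + 3I)^(k+1))).

So m_A(x) = (x + 3)^3(x + 5).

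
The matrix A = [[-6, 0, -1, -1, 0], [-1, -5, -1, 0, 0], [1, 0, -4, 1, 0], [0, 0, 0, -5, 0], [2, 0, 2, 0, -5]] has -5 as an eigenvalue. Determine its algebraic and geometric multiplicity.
The characteristic polynomial is (x + 5)^5, so the factor x + 5 appears with exponent 5: the algebraic multiplicity is 5.

rank(A + 5I) = 2, so the eigenspace has dimension 5 - 2 = 3: the geometric multiplicity is 3.

Since 3 < 5, A is not diagonalizable.

algebraic multiplicity 5, geometric multiplicity 3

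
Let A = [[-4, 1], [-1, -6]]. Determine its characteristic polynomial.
χ_A(x) = (x + 5)^2

xI - A = [[x + 4, -1], [1, x + 6]].

Expanding det(xI - A) along the first row:
det(xI - A) = + (x + 4)·det([[x + 6]]) - (-1)·det([[1]]).

Evaluating gives χ_A(x) = x^2 + 10x + 25 = (x + 5)^2.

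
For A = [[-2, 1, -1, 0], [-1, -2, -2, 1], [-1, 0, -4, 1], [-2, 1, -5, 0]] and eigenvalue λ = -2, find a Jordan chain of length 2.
v_1 = [[-1, 1, 0, -1]]^T, v_2 = [[1, 0, 0, 1]]^T

We seek v_1 ∈ ker((A + 2I)^2) \ ker(A + 2I), then set v_{i+1} = (A + 2I) v_i.

One such chain is v_1 = [[-1, 1, 0, -1]]^T, v_2 = [[1, 0, 0, 1]]^T. Check: (A + 2I) v_2 = [[0, 0, 0, 0]]^T = 0.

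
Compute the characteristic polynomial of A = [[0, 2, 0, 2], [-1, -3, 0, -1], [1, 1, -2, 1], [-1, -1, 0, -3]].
xI - A = [[x, -2, 0, -2], [1, x + 3, 0, 1], [-1, -1, x + 2, -1], [1, 1, 0, x + 3]].

Expanding det(xI - A) along the first row:
det(xI - A) = + (x)·det([[x + 3, 0, 1], [-1, x + 2, -1], [1, 0, x + 3]]) - (-2)·det([[1, 0, 1], [-1, x + 2, -1], [1, 0, x + 3]]) + (0)·det([[1, x + 3, 1], [-1, -1, -1], [1, 1, x + 3]]) - (-2)·det([[1, x + 3, 0], [-1, -1, x + 2], [1, 1, 0]]).

Evaluating gives χ_A(x) = x^4 + 8x^3 + 24x^2 + 32x + 16 = (x + 2)^4.

χ_A(x) = (x + 2)^4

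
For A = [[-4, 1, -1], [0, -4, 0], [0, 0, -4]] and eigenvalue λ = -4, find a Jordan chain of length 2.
We seek v_1 ∈ ker((A + 4I)^2) \ ker(A + 4I), then set v_{i+1} = (A + 4I) v_i.

One such chain is v_1 = [[-1, 0, -1]]^T, v_2 = [[1, 0, 0]]^T. Check: (A + 4I) v_2 = [[0, 0, 0]]^T = 0.

v_1 = [[-1, 0, -1]]^T, v_2 = [[1, 0, 0]]^T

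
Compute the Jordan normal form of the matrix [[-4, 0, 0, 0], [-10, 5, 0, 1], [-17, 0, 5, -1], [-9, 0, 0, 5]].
J = [[-4, 0, 0, 0], [0, 5, 1, 0], [0, 0, 5, 0], [0, 0, 0, 5]]

The characteristic polynomial is det(xI - A) = (x - 5)^3(x + 4), so the eigenvalues are -4 (algebraic multiplicity 1), 5 (algebraic multiplicity 3).

For λ = -4: algebraic multiplicity 1 gives one 1×1 block.

For λ = 5: rank(A - 5I) = 2, rank((A - 5I)^2) = 1. The eigenspace has dimension 4 - 2 = 2, so there are 2 Jordan blocks; the rank sequence gives block sizes [2, 1].

Assembling the blocks gives the Jordan form J above.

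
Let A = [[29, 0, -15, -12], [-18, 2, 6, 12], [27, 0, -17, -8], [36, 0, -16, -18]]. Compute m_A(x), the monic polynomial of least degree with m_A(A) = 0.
m_A(x) = (x - 2)(x + 4)^2

The characteristic polynomial factors as (x - 2)^2(x + 4)^2. The minimal polynomial is ∏(x - λ)^{k_λ} where k_λ is the size of the largest Jordan block at λ.

For λ = -4: rank(A + 4I) = 3, and the largest Jordan block has size 2 (the smallest k with rank((A + 4I)^k) = rank((A + 4I)^(k+1))).
For λ = 2: rank(A - 2I) = 2, and the largest Jordan block has size 1 (the smallest k with rank((A - 2I)^k) = rank((A - 2I)^(k+1))).

So m_A(x) = (x - 2)(x + 4)^2.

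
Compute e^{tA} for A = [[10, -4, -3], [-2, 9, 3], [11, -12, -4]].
A has Jordan form J = [[5, 1, 0], [0, 5, 1], [0, 0, 5]] with A = PJP^{-1}, so e^{tA} = P e^{tJ} P^{-1}.

For a Jordan block J_k(λ), e^{tJ_k(λ)} = e^{λt} · (I + tN + t^2 N^2/2! + ... + t^{k-1} N^{k-1}/(k-1)!) where N is the nilpotent superdiagonal part.

Assembling the blocks and conjugating back gives the entries of e^{tA} as shown above.

e^{tA} = [[(5*t + 1)*e^{5*t}, -4*t*e^{5*t}, -3*t*e^{5*t}], [t*(15*t - 4)*e^{5*t}/2, (-6*t^2 + 4*t + 1)*e^{5*t}, 3*t*(2 - 3*t)*e^{5*t}/2], [t*(11 - 10*t)*e^{5*t}, 4*t*(2*t - 3)*e^{5*t}, (6*t^2 - 9*t + 1)*e^{5*t}]]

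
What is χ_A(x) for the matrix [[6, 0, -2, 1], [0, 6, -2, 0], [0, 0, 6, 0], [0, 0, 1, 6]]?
xI - A = [[x - 6, 0, 2, -1], [0, x - 6, 2, 0], [0, 0, x - 6, 0], [0, 0, -1, x - 6]].

Expanding det(xI - A) along the first row:
det(xI - A) = + (x - 6)·det([[x - 6, 2, 0], [0, x - 6, 0], [0, -1, x - 6]]) - (0)·det([[0, 2, 0], [0, x - 6, 0], [0, -1, x - 6]]) + (2)·det([[0, x - 6, 0], [0, 0, 0], [0, 0, x - 6]]) - (-1)·det([[0, x - 6, 2], [0, 0, x - 6], [0, 0, -1]]).

Evaluating gives χ_A(x) = x^4 - 24x^3 + 216x^2 - 864x + 1296 = (x - 6)^4.

χ_A(x) = (x - 6)^4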